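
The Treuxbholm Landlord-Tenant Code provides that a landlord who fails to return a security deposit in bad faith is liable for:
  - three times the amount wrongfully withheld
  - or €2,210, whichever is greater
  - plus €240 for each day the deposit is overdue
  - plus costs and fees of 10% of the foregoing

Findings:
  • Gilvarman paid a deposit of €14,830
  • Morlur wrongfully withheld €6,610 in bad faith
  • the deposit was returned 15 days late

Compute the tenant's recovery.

€25,773

Trebled: 3 × €6,610 = €19,830
Minimum €2,210: €19,830 meets the minimum, no increase.
Late-return penalty: 15 × €240 = €3,600
Damages plus late penalty: €19,830 + €3,600 = €23,430
Costs and fees: 10% of €23,430 = €2,343
Total recovery: €23,430 + €2,343 = €25,773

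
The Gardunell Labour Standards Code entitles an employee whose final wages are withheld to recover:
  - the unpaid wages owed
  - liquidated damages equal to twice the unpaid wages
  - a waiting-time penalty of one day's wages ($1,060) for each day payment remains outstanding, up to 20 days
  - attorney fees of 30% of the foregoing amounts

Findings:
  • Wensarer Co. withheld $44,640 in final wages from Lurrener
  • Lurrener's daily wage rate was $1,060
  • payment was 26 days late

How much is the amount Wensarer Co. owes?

Doubled: 2 × $44,640 = $89,280
Penalty days: min(26, 20) = 20
Waiting-time penalty: 20 × $1,060 = $21,200
Subtotal: $44,640 + $89,280 + $21,200 = $155,120
Attorney fees: 30% of $155,120 = $46,536
Total award: $155,120 + $46,536 = $201,656

$201,656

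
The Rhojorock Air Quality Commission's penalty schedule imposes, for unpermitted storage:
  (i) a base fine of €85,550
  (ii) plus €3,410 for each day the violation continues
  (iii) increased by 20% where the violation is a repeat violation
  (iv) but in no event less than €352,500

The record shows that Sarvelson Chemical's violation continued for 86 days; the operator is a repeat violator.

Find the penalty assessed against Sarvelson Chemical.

€454,572

Per-day component: 86 × €3,410 = €293,260
Base plus per-day: €85,550 + €293,260 = €378,810
Enhancement: 20% of €378,810 = €75,762
Enhanced fine: €378,810 + €75,762 = €454,572
Minimum €352,500: €454,572 meets the minimum, no increase.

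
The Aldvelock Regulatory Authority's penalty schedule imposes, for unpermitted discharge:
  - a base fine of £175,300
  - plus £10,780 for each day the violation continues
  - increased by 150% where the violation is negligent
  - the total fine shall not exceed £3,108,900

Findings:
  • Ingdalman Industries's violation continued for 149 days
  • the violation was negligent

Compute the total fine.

Per-day component: 149 × £10,780 = £1,606,220
Base plus per-day: £175,300 + £1,606,220 = £1,781,520
Enhancement: 150% of £1,781,520 = £2,672,280
Enhanced fine: £1,781,520 + £2,672,280 = £4,453,800
Cap at £3,108,900: £4,453,800 exceeds the cap → £3,108,900

Civil penalty: £3,108,900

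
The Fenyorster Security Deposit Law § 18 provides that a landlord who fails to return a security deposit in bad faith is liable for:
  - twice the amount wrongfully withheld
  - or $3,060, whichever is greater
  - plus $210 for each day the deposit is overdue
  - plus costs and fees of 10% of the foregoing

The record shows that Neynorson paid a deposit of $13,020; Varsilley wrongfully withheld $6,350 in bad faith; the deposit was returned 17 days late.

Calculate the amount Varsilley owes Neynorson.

$17,897

Doubled: 2 × $6,350 = $12,700
Minimum $3,060: $12,700 meets the minimum, no increase.
Late-return penalty: 17 × $210 = $3,570
Damages plus late penalty: $12,700 + $3,570 = $16,270
Costs and fees: 10% of $16,270 = $1,627
Total recovery: $16,270 + $1,627 = $17,897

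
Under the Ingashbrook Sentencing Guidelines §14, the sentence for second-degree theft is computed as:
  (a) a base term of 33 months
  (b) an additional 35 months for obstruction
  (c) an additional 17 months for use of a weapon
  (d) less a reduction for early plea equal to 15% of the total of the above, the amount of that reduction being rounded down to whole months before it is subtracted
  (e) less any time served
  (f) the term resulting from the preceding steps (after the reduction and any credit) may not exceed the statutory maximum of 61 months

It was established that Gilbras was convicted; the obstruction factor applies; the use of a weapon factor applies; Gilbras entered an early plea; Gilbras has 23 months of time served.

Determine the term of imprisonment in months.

Obstruction enhancement: +35 months
Use of a weapon enhancement: +17 months
Adjusted term: 33 months + 35 months + 17 months = 85 months
Early plea reduction: 15% of 85 months = 12 months (rounded down)
After reduction: 85 − 12 = 73 months
Less time served: 73 months − 23 months = 50 months
Cap at 61 months: 50 months is within the cap, no reduction.

50 months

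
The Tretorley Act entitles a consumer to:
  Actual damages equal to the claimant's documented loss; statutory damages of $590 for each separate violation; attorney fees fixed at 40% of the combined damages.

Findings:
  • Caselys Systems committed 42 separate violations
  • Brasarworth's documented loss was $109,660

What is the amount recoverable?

$188,216

Statutory damages: 42 × $590 = $24,780
Combined damages: $109,660 + $24,780 = $134,440
Attorney fees: 40% of $134,440 = $53,776
Total recovery: $134,440 + $53,776 = $188,216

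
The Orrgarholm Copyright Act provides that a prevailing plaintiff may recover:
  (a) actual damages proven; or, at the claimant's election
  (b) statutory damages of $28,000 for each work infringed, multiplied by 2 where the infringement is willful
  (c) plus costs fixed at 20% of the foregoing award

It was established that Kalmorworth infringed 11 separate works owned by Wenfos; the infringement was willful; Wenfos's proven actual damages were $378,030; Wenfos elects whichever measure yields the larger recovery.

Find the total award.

$739,200

Statutory damages: 11 × $28,000 = $308,000
Doubled: 2 × $308,000 = $616,000
Greater of actual damages ($378,030) or enhanced statutory damages ($616,000): $616,000
Costs: 20% of $616,000 = $123,200
Award plus costs: $616,000 + $123,200 = $739,200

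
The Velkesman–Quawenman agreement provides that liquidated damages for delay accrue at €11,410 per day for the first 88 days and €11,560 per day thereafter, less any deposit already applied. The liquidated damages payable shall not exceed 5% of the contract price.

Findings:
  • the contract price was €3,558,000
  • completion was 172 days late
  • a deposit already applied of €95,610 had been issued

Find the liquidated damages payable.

€177,900

First 88 days: 88 × €11,410 = €1,004,080
Remaining days: (172 − 88) × €11,560 = €971,040
Accrued per-day damages: €1,004,080 + €971,040 = €1,975,120
Less deposit already applied: €1,975,120 − €95,610 = €1,879,510
Cap: 5% of €3,558,000 = €177,900
Cap at €177,900: €1,879,510 exceeds the cap → €177,900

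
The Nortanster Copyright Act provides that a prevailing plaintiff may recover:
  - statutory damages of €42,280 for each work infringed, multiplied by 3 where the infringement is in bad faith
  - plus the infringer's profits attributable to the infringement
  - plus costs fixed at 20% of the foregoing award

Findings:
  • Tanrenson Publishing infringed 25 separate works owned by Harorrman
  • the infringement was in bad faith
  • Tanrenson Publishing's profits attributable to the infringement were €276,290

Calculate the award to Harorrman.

Statutory damages: 25 × €42,280 = €1,057,000
Trebled: 3 × €1,057,000 = €3,171,000
Combined award: €3,171,000 + €276,290 = €3,447,290
Costs: 20% of €3,447,290 = €689,458
Award plus costs: €3,447,290 + €689,458 = €4,136,748

Award: €4,136,748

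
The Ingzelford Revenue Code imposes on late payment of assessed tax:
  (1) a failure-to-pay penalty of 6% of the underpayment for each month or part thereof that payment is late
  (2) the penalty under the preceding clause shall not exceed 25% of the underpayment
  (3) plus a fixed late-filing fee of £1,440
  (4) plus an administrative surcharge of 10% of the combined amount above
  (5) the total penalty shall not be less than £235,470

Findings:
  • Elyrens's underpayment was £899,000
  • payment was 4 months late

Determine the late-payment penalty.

£238,920

Accrued rate: 6% × 4 = 24%, capped at 25% → 24%
Failure-to-pay penalty: 24% of £899,000 = £215,760
Penalty before surcharge: £215,760 + £1,440 = £217,200
Administrative surcharge: 10% of £217,200 = £21,720
Total penalty: £217,200 + £21,720 = £238,920
Minimum £235,470: £238,920 meets the minimum, no increase.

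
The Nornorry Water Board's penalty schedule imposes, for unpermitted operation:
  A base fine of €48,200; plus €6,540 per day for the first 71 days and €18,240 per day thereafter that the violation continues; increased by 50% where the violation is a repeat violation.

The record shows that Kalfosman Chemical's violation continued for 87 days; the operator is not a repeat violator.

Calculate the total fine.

First 71 days: 71 × €6,540 = €464,340
Remaining days: (87 − 71) × €18,240 = €291,840
Per-day component: €464,340 + €291,840 = €756,180
Base plus per-day: €48,200 + €756,180 = €804,380
The operator is not a repeat violator: no 50% increase.

€804,380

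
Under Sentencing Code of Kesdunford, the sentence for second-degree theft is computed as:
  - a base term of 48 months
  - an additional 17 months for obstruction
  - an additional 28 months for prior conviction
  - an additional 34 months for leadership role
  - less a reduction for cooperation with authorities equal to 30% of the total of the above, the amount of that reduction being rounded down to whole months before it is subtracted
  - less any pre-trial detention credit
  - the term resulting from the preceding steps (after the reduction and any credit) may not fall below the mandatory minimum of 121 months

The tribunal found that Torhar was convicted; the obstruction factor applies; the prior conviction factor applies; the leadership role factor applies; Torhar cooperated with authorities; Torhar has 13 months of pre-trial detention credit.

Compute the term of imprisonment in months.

121 months

Obstruction enhancement: +17 months
Prior conviction enhancement: +28 months
Leadership role enhancement: +34 months
Adjusted term: 48 months + 17 months + 28 months + 34 months = 127 months
Cooperation with authorities reduction: 30% of 127 months = 38 months (rounded down)
After reduction: 127 − 38 = 89 months
Less pre-trial detention credit: 89 months − 13 months = 76 months
Minimum 121 months: 76 months is below the minimum → 121 months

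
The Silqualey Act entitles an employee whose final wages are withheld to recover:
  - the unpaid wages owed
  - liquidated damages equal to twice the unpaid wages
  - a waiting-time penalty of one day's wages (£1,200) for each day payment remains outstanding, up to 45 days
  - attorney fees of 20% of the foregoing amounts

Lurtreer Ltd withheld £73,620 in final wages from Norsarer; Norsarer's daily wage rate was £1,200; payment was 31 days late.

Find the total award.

£309,672

Doubled: 2 × £73,620 = £147,240
Penalty days: min(31, 45) = 31
Waiting-time penalty: 31 × £1,200 = £37,200
Subtotal: £73,620 + £147,240 + £37,200 = £258,060
Attorney fees: 20% of £258,060 = £51,612
Total award: £258,060 + £51,612 = £309,672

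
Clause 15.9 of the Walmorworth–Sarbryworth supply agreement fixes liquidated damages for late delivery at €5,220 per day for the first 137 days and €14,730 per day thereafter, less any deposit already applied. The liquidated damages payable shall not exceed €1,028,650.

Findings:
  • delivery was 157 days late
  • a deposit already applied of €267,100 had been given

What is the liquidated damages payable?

€742,640

First 137 days: 137 × €5,220 = €715,140
Remaining days: (157 − 137) × €14,730 = €294,600
Accrued per-day damages: €715,140 + €294,600 = €1,009,740
Less deposit already applied: €1,009,740 − €267,100 = €742,640
Cap at €1,028,650: €742,640 is within the cap, no reduction.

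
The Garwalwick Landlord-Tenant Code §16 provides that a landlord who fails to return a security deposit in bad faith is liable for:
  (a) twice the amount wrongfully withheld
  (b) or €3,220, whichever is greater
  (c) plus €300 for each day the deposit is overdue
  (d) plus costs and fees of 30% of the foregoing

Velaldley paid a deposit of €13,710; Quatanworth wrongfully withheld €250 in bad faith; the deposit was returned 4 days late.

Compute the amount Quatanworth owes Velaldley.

€5,746

Doubled: 2 × €250 = €500
Minimum €3,220: €500 is below the minimum → €3,220
Late-return penalty: 4 × €300 = €1,200
Damages plus late penalty: €3,220 + €1,200 = €4,420
Costs and fees: 30% of €4,420 = €1,326
Total recovery: €4,420 + €1,326 = €5,746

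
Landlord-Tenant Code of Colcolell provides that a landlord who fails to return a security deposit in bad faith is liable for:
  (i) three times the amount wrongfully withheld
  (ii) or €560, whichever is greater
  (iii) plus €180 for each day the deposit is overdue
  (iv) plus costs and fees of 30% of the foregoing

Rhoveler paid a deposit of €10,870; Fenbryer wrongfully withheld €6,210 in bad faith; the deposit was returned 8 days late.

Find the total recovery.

Trebled: 3 × €6,210 = €18,630
Minimum €560: €18,630 meets the minimum, no increase.
Late-return penalty: 8 × €180 = €1,440
Damages plus late penalty: €18,630 + €1,440 = €20,070
Costs and fees: 30% of €20,070 = €6,021
Total recovery: €20,070 + €6,021 = €26,091

€26,091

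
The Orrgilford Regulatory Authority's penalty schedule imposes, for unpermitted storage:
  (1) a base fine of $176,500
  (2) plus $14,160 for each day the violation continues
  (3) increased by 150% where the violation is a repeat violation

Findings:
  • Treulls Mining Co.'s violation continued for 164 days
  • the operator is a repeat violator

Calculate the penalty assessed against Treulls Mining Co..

Per-day component: 164 × $14,160 = $2,322,240
Base plus per-day: $176,500 + $2,322,240 = $2,498,740
Enhancement: 150% of $2,498,740 = $3,748,110
Enhanced fine: $2,498,740 + $3,748,110 = $6,246,850

$6,246,850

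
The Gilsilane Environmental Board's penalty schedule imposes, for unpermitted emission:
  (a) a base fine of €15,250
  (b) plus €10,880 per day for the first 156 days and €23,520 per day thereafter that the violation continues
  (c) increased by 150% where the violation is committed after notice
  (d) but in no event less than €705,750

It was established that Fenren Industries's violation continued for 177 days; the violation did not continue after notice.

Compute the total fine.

€2,206,450

First 156 days: 156 × €10,880 = €1,697,280
Remaining days: (177 − 156) × €23,520 = €493,920
Per-day component: €1,697,280 + €493,920 = €2,191,200
Base plus per-day: €15,250 + €2,191,200 = €2,206,450
The violation did not continue after notice: no 150% increase.
Minimum €705,750: €2,206,450 meets the minimum, no increase.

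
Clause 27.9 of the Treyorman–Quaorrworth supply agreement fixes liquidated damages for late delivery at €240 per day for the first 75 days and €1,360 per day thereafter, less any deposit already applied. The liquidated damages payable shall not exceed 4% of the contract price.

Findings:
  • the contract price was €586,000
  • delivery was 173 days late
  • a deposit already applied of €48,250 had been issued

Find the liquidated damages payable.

Liquidated damages: €23,440

First 75 days: 75 × €240 = €18,000
Remaining days: (173 − 75) × €1,360 = €133,280
Accrued per-day damages: €18,000 + €133,280 = €151,280
Less deposit already applied: €151,280 − €48,250 = €103,030
Cap: 4% of €586,000 = €23,440
Cap at €23,440: €103,030 exceeds the cap → €23,440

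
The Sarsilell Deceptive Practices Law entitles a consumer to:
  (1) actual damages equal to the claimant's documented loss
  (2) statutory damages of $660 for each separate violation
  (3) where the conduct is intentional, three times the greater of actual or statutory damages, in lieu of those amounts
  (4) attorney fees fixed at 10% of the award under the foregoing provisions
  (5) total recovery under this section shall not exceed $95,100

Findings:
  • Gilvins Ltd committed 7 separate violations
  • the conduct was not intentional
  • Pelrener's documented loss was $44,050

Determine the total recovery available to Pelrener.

Statutory damages: 7 × $660 = $4,620
Conduct not intentional: the in-lieu enhancement does not apply.
Actual plus statutory damages: $44,050 + $4,620 = $48,670
Attorney fees: 10% of $48,670 = $4,867
Total before cap: $48,670 + $4,867 = $53,537
Cap at $95,100: $53,537 is within the cap, no reduction.

$53,537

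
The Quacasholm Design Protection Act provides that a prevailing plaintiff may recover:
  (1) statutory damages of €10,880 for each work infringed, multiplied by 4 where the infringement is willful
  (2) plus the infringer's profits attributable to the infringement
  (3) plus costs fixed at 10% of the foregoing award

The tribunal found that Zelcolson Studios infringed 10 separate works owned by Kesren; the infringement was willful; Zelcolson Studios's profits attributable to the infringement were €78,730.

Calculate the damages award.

Award: €565,323

Statutory damages: 10 × €10,880 = €108,800
Multiplied by 4: 4 × €108,800 = €435,200
Combined award: €435,200 + €78,730 = €513,930
Costs: 10% of €513,930 = €51,393
Award plus costs: €513,930 + €51,393 = €565,323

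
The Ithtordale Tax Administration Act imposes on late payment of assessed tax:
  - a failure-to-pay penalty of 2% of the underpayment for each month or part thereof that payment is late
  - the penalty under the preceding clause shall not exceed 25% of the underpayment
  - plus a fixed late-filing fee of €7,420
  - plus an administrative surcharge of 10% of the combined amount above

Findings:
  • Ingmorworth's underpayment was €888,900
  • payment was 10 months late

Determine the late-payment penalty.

€203,720

Accrued rate: 2% × 10 = 20%, capped at 25% → 20%
Failure-to-pay penalty: 20% of €888,900 = €177,780
Penalty before surcharge: €177,780 + €7,420 = €185,200
Administrative surcharge: 10% of €185,200 = €18,520
Total penalty: €185,200 + €18,520 = €203,720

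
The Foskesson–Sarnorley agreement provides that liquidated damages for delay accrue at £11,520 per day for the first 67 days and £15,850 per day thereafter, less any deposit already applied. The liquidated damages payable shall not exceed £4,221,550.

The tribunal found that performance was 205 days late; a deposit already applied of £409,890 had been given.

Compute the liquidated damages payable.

£2,549,250

First 67 days: 67 × £11,520 = £771,840
Remaining days: (205 − 67) × £15,850 = £2,187,300
Accrued per-day damages: £771,840 + £2,187,300 = £2,959,140
Less deposit already applied: £2,959,140 − £409,890 = £2,549,250
Cap at £4,221,550: £2,549,250 is within the cap, no reduction.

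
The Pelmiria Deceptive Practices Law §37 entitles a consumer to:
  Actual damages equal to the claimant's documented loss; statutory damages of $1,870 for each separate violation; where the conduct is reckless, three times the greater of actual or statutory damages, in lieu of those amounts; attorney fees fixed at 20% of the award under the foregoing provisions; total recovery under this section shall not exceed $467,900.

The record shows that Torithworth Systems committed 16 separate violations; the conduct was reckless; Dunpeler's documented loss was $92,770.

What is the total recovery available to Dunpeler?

Statutory damages: 16 × $1,870 = $29,920
Greater of actual damages ($92,770) or statutory damages ($29,920): $92,770
Trebled: 3 × $92,770 = $278,310
Attorney fees: 20% of $278,310 = $55,662
Total before cap: $278,310 + $55,662 = $333,972
Cap at $467,900: $333,972 is within the cap, no reduction.

$333,972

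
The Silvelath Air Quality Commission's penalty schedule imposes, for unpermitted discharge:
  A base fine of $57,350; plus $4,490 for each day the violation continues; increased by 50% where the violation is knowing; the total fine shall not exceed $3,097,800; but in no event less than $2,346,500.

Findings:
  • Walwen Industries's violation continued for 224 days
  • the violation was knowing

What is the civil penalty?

$2,346,500

Per-day component: 224 × $4,490 = $1,005,760
Base plus per-day: $57,350 + $1,005,760 = $1,063,110
Enhancement: 50% of $1,063,110 = $531,555
Enhanced fine: $1,063,110 + $531,555 = $1,594,665
Cap at $3,097,800: $1,594,665 is within the cap, no reduction.
Minimum $2,346,500: $1,594,665 is below the minimum → $2,346,500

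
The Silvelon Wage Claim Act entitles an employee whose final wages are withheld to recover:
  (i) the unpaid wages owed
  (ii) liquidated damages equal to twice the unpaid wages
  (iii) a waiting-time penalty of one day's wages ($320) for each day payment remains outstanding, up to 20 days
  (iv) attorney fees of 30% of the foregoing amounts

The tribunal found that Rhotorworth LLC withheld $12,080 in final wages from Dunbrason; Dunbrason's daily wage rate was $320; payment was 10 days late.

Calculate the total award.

Doubled: 2 × $12,080 = $24,160
Penalty days: min(10, 20) = 10
Waiting-time penalty: 10 × $320 = $3,200
Subtotal: $12,080 + $24,160 + $3,200 = $39,440
Attorney fees: 30% of $39,440 = $11,832
Total award: $39,440 + $11,832 = $51,272

$51,272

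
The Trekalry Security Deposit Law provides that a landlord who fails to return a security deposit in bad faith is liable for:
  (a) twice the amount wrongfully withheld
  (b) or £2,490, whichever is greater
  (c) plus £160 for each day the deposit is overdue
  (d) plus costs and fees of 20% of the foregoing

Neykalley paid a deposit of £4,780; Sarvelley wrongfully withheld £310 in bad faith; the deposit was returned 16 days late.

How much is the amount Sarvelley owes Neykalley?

Doubled: 2 × £310 = £620
Minimum £2,490: £620 is below the minimum → £2,490
Late-return penalty: 16 × £160 = £2,560
Damages plus late penalty: £2,490 + £2,560 = £5,050
Costs and fees: 20% of £5,050 = £1,010
Total recovery: £5,050 + £1,010 = £6,060

£6,060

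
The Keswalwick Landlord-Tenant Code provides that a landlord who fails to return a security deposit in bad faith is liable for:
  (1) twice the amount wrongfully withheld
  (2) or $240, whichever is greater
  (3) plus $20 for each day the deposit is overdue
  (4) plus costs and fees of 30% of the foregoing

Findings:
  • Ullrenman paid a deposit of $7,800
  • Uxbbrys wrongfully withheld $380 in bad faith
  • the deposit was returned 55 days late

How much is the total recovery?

$2,418

Doubled: 2 × $380 = $760
Minimum $240: $760 meets the minimum, no increase.
Late-return penalty: 55 × $20 = $1,100
Damages plus late penalty: $760 + $1,100 = $1,860
Costs and fees: 30% of $1,860 = $558
Total recovery: $1,860 + $558 = $2,418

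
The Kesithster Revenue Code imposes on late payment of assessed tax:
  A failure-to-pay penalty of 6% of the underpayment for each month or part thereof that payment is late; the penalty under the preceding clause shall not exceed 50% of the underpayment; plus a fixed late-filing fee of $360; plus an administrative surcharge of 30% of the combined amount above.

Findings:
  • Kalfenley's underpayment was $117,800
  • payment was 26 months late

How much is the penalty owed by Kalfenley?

Penalty: $77,038

Accrued rate: 6% × 26 = 156%, capped at 50% → 50%
Failure-to-pay penalty: 50% of $117,800 = $58,900
Penalty before surcharge: $58,900 + $360 = $59,260
Administrative surcharge: 30% of $59,260 = $17,778
Total penalty: $59,260 + $17,778 = $77,038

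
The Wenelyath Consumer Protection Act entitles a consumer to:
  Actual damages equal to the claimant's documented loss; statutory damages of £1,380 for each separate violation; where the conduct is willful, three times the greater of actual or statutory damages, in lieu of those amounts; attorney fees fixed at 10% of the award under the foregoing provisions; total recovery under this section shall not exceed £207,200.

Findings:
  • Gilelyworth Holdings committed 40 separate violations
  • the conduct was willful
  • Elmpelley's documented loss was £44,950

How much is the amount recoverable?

Statutory damages: 40 × £1,380 = £55,200
Greater of actual damages (£44,950) or statutory damages (£55,200): £55,200
Trebled: 3 × £55,200 = £165,600
Attorney fees: 10% of £165,600 = £16,560
Total before cap: £165,600 + £16,560 = £182,160
Cap at £207,200: £182,160 is within the cap, no reduction.

£182,160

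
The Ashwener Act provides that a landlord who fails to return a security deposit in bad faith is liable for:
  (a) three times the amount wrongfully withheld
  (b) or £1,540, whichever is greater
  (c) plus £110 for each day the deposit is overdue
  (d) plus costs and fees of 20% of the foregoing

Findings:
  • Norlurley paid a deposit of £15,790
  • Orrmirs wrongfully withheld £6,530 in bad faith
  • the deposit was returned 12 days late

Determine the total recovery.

Trebled: 3 × £6,530 = £19,590
Minimum £1,540: £19,590 meets the minimum, no increase.
Late-return penalty: 12 × £110 = £1,320
Damages plus late penalty: £19,590 + £1,320 = £20,910
Costs and fees: 20% of £20,910 = £4,182
Total recovery: £20,910 + £4,182 = £25,092

£25,092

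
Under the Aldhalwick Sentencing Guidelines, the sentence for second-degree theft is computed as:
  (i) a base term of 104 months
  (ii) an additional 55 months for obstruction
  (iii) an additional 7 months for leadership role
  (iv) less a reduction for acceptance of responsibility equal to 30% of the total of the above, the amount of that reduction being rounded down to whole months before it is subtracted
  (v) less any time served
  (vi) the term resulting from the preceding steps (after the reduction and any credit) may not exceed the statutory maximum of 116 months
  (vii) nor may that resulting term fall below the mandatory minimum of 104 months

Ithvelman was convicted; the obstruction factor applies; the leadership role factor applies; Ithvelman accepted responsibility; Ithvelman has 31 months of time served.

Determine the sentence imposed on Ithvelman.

104 months

Obstruction enhancement: +55 months
Leadership role enhancement: +7 months
Adjusted term: 104 months + 55 months + 7 months = 166 months
Acceptance of responsibility reduction: 30% of 166 months = 49 months (rounded down)
After reduction: 166 − 49 = 117 months
Less time served: 117 months − 31 months = 86 months
Cap at 116 months: 86 months is within the cap, no reduction.
Minimum 104 months: 86 months is below the minimum → 104 months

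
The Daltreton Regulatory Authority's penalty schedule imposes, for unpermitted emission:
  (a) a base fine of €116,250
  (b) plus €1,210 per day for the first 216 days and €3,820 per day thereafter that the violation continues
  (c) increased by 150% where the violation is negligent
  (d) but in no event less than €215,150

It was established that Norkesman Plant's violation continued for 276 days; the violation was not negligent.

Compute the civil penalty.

First 216 days: 216 × €1,210 = €261,360
Remaining days: (276 − 216) × €3,820 = €229,200
Per-day component: €261,360 + €229,200 = €490,560
Base plus per-day: €116,250 + €490,560 = €606,810
The violation was not negligent: no 150% increase.
Minimum €215,150: €606,810 meets the minimum, no increase.

€606,810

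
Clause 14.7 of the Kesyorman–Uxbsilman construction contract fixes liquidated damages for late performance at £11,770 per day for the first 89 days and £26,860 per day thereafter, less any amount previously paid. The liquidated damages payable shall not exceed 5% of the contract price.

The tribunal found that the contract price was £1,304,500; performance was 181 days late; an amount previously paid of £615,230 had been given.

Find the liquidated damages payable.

Liquidated damages: £65,225

First 89 days: 89 × £11,770 = £1,047,530
Remaining days: (181 − 89) × £26,860 = £2,471,120
Accrued per-day damages: £1,047,530 + £2,471,120 = £3,518,650
Less amount previously paid: £3,518,650 − £615,230 = £2,903,420
Cap: 5% of £1,304,500 = £65,225
Cap at £65,225: £2,903,420 exceeds the cap → £65,225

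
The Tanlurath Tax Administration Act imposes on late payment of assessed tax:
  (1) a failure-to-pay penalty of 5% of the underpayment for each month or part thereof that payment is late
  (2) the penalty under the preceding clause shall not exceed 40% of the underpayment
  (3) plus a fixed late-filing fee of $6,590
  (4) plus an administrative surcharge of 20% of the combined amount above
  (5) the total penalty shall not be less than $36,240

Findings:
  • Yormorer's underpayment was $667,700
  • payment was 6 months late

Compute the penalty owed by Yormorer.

Accrued rate: 5% × 6 = 30%, capped at 40% → 30%
Failure-to-pay penalty: 30% of $667,700 = $200,310
Penalty before surcharge: $200,310 + $6,590 = $206,900
Administrative surcharge: 20% of $206,900 = $41,380
Total penalty: $206,900 + $41,380 = $248,280
Minimum $36,240: $248,280 meets the minimum, no increase.

$248,280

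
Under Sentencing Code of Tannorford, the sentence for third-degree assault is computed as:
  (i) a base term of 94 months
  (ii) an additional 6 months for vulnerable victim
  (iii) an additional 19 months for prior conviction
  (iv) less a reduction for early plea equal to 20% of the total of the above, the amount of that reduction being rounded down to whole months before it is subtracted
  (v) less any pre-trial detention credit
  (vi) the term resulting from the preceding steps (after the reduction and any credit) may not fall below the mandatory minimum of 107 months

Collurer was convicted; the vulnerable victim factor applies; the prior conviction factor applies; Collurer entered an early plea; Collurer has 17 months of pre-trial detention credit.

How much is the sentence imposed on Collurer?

Vulnerable victim enhancement: +6 months
Prior conviction enhancement: +19 months
Adjusted term: 94 months + 6 months + 19 months = 119 months
Early plea reduction: 20% of 119 months = 23 months (rounded down)
After reduction: 119 − 23 = 96 months
Less pre-trial detention credit: 96 months − 17 months = 79 months
Minimum 107 months: 79 months is below the minimum → 107 months

107 months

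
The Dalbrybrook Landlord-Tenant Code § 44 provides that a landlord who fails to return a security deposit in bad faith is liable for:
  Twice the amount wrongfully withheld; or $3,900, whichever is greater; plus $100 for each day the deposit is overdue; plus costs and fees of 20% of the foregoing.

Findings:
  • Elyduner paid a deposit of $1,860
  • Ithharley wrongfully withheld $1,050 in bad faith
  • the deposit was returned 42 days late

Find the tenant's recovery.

Doubled: 2 × $1,050 = $2,100
Minimum $3,900: $2,100 is below the minimum → $3,900
Late-return penalty: 42 × $100 = $4,200
Damages plus late penalty: $3,900 + $4,200 = $8,100
Costs and fees: 20% of $8,100 = $1,620
Total recovery: $8,100 + $1,620 = $9,720

$9,720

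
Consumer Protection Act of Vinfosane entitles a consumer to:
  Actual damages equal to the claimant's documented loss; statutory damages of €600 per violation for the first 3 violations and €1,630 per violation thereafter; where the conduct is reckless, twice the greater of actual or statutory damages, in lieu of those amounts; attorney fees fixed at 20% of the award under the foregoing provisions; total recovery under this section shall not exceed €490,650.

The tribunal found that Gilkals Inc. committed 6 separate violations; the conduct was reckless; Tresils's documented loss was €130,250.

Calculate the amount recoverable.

Total recovery: €312,600

First 3 violations: 3 × €600 = €1,800
Remaining violations: (6 − 3) × €1,630 = €4,890
Statutory damages: €1,800 + €4,890 = €6,690
Greater of actual damages (€130,250) or statutory damages (€6,690): €130,250
Doubled: 2 × €130,250 = €260,500
Attorney fees: 20% of €260,500 = €52,100
Total before cap: €260,500 + €52,100 = €312,600
Cap at €490,650: €312,600 is within the cap, no reduction.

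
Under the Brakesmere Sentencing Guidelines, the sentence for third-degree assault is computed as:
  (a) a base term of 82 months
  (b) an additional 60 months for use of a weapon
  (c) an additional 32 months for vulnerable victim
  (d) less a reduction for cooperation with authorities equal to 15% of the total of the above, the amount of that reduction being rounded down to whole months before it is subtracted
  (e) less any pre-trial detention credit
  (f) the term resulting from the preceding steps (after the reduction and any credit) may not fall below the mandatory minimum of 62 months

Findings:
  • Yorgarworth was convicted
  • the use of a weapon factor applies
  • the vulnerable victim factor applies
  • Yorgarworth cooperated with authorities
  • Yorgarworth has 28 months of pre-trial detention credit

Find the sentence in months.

120 months

Use of a weapon enhancement: +60 months
Vulnerable victim enhancement: +32 months
Adjusted term: 82 months + 60 months + 32 months = 174 months
Cooperation with authorities reduction: 15% of 174 months = 26 months (rounded down)
After reduction: 174 − 26 = 148 months
Less pre-trial detention credit: 148 months − 28 months = 120 months
Minimum 62 months: 120 months meets the minimum, no increase.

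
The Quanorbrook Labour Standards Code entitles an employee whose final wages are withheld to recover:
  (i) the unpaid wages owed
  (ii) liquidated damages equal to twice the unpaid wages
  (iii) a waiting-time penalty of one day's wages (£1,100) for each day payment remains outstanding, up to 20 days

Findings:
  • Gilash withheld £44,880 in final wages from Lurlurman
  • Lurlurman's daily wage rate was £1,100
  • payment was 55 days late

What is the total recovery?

Total award: £156,640

Doubled: 2 × £44,880 = £89,760
Penalty days: min(55, 20) = 20
Waiting-time penalty: 20 × £1,100 = £22,000
Total award: £44,880 + £89,760 + £22,000 = £156,640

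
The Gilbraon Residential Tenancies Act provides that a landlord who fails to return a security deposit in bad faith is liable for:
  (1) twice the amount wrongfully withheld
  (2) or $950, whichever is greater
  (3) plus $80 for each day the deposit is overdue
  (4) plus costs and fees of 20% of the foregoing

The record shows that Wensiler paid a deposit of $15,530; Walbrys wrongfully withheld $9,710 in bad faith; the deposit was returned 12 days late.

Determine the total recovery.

Doubled: 2 × $9,710 = $19,420
Minimum $950: $19,420 meets the minimum, no increase.
Late-return penalty: 12 × $80 = $960
Damages plus late penalty: $19,420 + $960 = $20,380
Costs and fees: 20% of $20,380 = $4,076
Total recovery: $20,380 + $4,076 = $24,456

$24,456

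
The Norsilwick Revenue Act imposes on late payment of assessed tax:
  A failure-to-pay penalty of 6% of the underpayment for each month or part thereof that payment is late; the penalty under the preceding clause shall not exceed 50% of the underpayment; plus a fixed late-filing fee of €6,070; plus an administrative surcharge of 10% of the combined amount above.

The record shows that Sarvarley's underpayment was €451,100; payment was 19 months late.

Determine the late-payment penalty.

Accrued rate: 6% × 19 = 114%, capped at 50% → 50%
Failure-to-pay penalty: 50% of €451,100 = €225,550
Penalty before surcharge: €225,550 + €6,070 = €231,620
Administrative surcharge: 10% of €231,620 = €23,162
Total penalty: €231,620 + €23,162 = €254,782

€254,782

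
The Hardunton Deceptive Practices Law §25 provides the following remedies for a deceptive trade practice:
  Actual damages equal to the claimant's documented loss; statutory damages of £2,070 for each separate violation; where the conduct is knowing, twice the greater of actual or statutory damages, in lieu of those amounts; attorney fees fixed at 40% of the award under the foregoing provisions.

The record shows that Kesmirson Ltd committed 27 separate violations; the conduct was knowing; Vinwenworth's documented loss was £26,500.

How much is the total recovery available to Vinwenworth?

Statutory damages: 27 × £2,070 = £55,890
Greater of actual damages (£26,500) or statutory damages (£55,890): £55,890
Doubled: 2 × £55,890 = £111,780
Attorney fees: 40% of £111,780 = £44,712
Total recovery: £111,780 + £44,712 = £156,492

£156,492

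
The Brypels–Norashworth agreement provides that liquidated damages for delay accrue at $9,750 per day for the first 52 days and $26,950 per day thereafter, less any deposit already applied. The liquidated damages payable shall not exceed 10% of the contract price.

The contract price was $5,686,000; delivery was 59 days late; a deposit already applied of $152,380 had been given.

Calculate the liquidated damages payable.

First 52 days: 52 × $9,750 = $507,000
Remaining days: (59 − 52) × $26,950 = $188,650
Accrued per-day damages: $507,000 + $188,650 = $695,650
Less deposit already applied: $695,650 − $152,380 = $543,270
Cap: 10% of $5,686,000 = $568,600
Cap at $568,600: $543,270 is within the cap, no reduction.

$543,270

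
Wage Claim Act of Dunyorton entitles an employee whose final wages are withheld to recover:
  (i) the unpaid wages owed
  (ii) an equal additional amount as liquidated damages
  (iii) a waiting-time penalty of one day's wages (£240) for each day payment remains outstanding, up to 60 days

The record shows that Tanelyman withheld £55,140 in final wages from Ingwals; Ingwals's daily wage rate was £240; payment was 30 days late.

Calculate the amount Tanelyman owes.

£117,480

Liquidated damages (equal amount): £55,140
Penalty days: min(30, 60) = 30
Waiting-time penalty: 30 × £240 = £7,200
Total award: £55,140 + £55,140 + £7,200 = £117,480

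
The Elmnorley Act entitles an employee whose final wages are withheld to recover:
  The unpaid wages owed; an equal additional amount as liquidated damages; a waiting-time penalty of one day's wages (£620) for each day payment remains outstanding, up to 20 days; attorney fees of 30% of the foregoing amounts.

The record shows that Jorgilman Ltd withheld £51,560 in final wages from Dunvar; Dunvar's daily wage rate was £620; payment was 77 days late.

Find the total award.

£150,176

Liquidated damages (equal amount): £51,560
Penalty days: min(77, 20) = 20
Waiting-time penalty: 20 × £620 = £12,400
Subtotal: £51,560 + £51,560 + £12,400 = £115,520
Attorney fees: 30% of £115,520 = £34,656
Total award: £115,520 + £34,656 = £150,176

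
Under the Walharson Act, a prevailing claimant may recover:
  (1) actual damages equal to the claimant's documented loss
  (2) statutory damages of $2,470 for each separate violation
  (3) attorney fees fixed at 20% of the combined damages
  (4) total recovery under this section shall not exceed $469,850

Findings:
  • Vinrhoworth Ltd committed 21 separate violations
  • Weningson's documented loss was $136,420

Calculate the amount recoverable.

$225,948

Statutory damages: 21 × $2,470 = $51,870
Combined damages: $136,420 + $51,870 = $188,290
Attorney fees: 20% of $188,290 = $37,658
Total before cap: $188,290 + $37,658 = $225,948
Cap at $469,850: $225,948 is within the cap, no reduction.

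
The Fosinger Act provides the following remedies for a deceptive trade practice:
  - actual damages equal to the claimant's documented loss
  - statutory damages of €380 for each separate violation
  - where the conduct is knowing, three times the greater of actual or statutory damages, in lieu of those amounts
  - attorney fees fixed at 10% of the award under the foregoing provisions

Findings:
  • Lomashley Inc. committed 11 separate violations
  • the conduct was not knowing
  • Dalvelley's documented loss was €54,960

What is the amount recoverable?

Statutory damages: 11 × €380 = €4,180
Conduct not knowing: the in-lieu enhancement does not apply.
Actual plus statutory damages: €54,960 + €4,180 = €59,140
Attorney fees: 10% of €59,140 = €5,914
Total recovery: €59,140 + €5,914 = €65,054

€65,054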